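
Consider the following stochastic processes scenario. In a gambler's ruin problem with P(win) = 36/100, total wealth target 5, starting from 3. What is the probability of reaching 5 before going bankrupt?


Gambler's ruin formula:
r = q/p = 0.6400/0.3600 = 1.7778
P(win) = (1 - r^i)/(1 - r^N)
= (1 - 1.7778^3)/(1 - 1.7778^5)
= 0.2756

0.2756


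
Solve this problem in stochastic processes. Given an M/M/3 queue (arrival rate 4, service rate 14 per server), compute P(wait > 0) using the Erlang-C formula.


a = lambda/mu = 0.2857
rho = a/c = 0.0952
Erlang-C formula applied:
C(c,a) = 0.0032

0.0032


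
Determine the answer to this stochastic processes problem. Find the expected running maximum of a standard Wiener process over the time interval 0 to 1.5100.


E(max B(s)) = sqrt(2t/pi)
= sqrt(2*1.5100/pi)
= sqrt(0.9613)
= 0.9805

0.9805


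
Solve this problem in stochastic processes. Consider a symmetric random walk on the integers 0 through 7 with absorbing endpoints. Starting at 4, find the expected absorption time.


For symmetric RW on 0,...,N with absorbing barriers, E(i) = i*(N-i)
E(4) = 4 * 3 = 12

12


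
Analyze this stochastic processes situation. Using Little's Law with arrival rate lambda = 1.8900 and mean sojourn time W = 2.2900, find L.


Little's Law: L = lambda * W
= 1.8900 * 2.2900
= 4.3281

4.3281


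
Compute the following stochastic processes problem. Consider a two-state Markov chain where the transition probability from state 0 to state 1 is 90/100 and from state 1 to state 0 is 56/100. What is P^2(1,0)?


Computing P^2 by matrix multiplication.
P = [[0.1000, 0.9000], [0.5600, 0.4400]]
After raising P to the power 2:
P^2(1,0) = 0.3024

0.3024


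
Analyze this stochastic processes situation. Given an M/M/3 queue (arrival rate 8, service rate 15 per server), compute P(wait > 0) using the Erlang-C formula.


a = lambda/mu = 0.5333
rho = a/c = 0.1778
Erlang-C formula applied:
C(c,a) = 0.0180

0.0180


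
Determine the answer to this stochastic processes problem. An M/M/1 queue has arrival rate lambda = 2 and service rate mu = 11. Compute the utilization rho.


rho = lambda/mu
= 2/11
= 0.1818

0.1818


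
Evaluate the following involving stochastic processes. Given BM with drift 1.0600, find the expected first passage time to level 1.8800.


Expected first passage time = a/mu
= 1.8800/1.0600
= 1.7736

1.7736


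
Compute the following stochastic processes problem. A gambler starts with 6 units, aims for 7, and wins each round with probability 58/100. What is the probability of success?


Gambler's ruin formula:
r = q/p = 0.4200/0.5800 = 0.7241
P(win) = (1 - r^i)/(1 - r^N)
= (1 - 0.7241^6)/(1 - 0.7241^7)
= 0.9556

0.9556


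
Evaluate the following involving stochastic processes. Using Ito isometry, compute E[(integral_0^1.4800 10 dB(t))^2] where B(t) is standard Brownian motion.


By Ito isometry: E[(int f dB)^2] = int f^2 dt
= 10^2 * 1.4800
= 100 * 1.4800 = 148.0000

148.0000


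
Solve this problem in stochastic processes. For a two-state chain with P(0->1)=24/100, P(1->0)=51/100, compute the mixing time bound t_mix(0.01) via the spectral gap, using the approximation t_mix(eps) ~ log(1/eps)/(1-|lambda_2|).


lambda_2 = |1 - p01 - p10| = |1 - 0.2400 - 0.5100| = 0.2500
t_mix ~ log(1/eps)/(1 - |lambda_2|)
= log(100)/(1 - 0.2500) = 4.6052/0.7500
= 6.1402

6.1402


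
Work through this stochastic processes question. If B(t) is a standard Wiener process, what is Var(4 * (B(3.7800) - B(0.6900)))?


Var(alpha*(B(t)-B(s))) = alpha^2 * (t-s)
= 4^2 * (3.7800 - 0.6900)
= 16 * 3.0900
= 49.4400

49.4400


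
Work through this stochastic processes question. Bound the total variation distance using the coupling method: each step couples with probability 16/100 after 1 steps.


TV distance bound <= (1-delta)^n
= (1 - 0.1600)^1
= 0.8400^1
= 0.8400

0.8400


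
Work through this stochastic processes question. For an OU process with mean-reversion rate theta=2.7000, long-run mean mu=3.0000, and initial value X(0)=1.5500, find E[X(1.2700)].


E[X(t)] = mu + (X(0) - mu)*exp(-theta*t)
= 3.0000 + (1.5500 - 3.0000)*exp(-2.7000*1.2700)
= 3.0000 + -1.4500 * 0.0324
= 2.9530

2.9530


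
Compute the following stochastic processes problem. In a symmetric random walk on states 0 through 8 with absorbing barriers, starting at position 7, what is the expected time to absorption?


For symmetric RW on 0,...,N with absorbing barriers, E(i) = i*(N-i)
E(7) = 7 * 1 = 7

7


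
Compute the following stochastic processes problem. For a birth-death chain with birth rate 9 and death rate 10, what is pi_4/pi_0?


For birth-death process, pi_n/pi_0 = (lambda/mu)^n
= (9/10)^4
= 0.6561

0.6561


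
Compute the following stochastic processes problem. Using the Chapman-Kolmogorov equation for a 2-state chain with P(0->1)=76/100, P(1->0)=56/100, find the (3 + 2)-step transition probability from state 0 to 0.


P^5 = P^3 * P^2
Computing via matrix multiplication of the transition matrix.
Entry (0,0) of P^5 = 0.4223

0.4223


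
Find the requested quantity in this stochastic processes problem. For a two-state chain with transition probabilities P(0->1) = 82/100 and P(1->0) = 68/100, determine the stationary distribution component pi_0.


Stationary distribution: pi_0 = p10/(p01+p10), pi_1 = p01/(p01+p10)
p01 = 0.8200, p10 = 0.6800
pi_0 = 0.4533

0.4533


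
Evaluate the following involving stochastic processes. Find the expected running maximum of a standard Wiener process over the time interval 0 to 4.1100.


E(max B(s)) = sqrt(2t/pi)
= sqrt(2*4.1100/pi)
= sqrt(2.6165)
= 1.6176

1.6176


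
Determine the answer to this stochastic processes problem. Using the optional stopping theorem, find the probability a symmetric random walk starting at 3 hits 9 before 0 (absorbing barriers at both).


By optional stopping theorem: E(M at tau) = M(0) = 3
P(hit 9)*9 + P(hit 0)*0 = 3
P(hit 9) = (3 - 0)/(9 - 0) = 1/3 = 0.3333

0.3333


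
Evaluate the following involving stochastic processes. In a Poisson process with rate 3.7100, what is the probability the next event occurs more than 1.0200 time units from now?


P(X > t) = exp(-lambda * t)
= exp(-3.7100 * 1.0200)
= exp(-3.7842) = 0.0227

0.0227


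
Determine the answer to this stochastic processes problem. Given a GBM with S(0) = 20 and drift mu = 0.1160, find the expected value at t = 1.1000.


E[S(t)] = S(0) * exp(mu * t)
= 20 * exp(0.1160 * 1.1000)
= 20 * 1.1361
= 22.7220

22.7220


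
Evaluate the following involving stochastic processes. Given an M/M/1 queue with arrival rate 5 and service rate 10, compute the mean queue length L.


rho = 5/10 = 0.5000
L = rho/(1-rho)
= 0.5000/0.5000
= 1.0000

1.0000


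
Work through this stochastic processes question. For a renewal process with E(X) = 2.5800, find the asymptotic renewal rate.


Long-run renewal rate = 1/E(X)
= 1/2.5800
= 0.3876

0.3876


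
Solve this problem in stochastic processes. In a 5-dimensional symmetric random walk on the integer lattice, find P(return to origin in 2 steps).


P(return in 2 steps) = P(reverse first step) = 1/(2d)
= 1/10
= 0.1000

0.1000


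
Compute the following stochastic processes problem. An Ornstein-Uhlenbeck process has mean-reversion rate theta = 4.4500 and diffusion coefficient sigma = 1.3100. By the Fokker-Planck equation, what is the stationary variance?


Stationary variance = sigma^2 / (2*theta)
= 1.3100^2 / (2*4.4500)
= 1.7161 / 8.9000
= 0.1928

0.1928


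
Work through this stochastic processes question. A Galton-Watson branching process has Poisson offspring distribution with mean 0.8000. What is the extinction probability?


Since mu = 0.8000 <= 1, extinction probability = 1.

1.0000


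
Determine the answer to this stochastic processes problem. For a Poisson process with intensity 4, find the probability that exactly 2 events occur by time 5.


P(N(t)=k) = (lambda*t)^k * exp(-lambda*t) / k!
lambda*t = 20
= 20^2 * exp(-20) / 2!
= 400 * 2.0612e-09 / 2
= 4.1223e-07

4.1223e-07


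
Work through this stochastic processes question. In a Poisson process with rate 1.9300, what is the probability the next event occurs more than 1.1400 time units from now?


P(X > t) = exp(-lambda * t)
= exp(-1.9300 * 1.1400)
= exp(-2.2002) = 0.1108

0.1108


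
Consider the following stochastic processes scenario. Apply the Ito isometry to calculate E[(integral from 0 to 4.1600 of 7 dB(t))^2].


By Ito isometry: E[(int f dB)^2] = int f^2 dt
= 7^2 * 4.1600
= 49 * 4.1600 = 203.8400

203.8400


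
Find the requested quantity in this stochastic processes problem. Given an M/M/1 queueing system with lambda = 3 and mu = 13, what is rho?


rho = lambda/mu
= 3/13
= 0.2308

0.2308


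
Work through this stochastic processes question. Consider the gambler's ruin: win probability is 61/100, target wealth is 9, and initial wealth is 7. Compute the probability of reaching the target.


Gambler's ruin formula:
r = q/p = 0.3900/0.6100 = 0.6393
P(win) = (1 - r^i)/(1 - r^N)
= (1 - 0.6393^7)/(1 - 0.6393^9)
= 0.9737

0.9737


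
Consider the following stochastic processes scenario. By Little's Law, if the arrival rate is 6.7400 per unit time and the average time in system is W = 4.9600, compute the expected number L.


Little's Law: L = lambda * W
= 6.7400 * 4.9600
= 33.4304

33.4304


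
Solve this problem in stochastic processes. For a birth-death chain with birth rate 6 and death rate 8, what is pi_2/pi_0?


For birth-death process, pi_n/pi_0 = (lambda/mu)^n
= (6/8)^2
= 0.5625

0.5625


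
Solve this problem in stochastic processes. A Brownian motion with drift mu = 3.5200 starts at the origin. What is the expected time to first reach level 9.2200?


Expected first passage time = a/mu
= 9.2200/3.5200
= 2.6193

2.6193


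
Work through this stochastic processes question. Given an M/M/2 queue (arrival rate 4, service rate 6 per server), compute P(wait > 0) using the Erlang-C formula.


a = lambda/mu = 0.6667
rho = a/c = 0.3333
Erlang-C formula applied:
C(c,a) = 0.1667

0.1667


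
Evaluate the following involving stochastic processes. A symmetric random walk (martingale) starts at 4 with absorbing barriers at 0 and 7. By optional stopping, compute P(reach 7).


By optional stopping theorem: E(M at tau) = M(0) = 4
P(hit 7)*7 + P(hit 0)*0 = 4
P(hit 7) = (4 - 0)/(7 - 0) = 4/7 = 0.5714

0.5714


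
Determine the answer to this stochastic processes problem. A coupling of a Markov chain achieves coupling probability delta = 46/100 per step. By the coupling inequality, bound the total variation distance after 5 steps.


TV distance bound <= (1-delta)^n
= (1 - 0.4600)^5
= 0.5400^5
= 0.0459

0.0459


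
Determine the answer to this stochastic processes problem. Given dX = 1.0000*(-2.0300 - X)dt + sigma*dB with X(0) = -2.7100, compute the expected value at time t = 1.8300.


E[X(t)] = mu + (X(0) - mu)*exp(-theta*t)
= -2.0300 + (-2.7100 - -2.0300)*exp(-1.0000*1.8300)
= -2.0300 + -0.6800 * 0.1604
= -2.1391

-2.1391


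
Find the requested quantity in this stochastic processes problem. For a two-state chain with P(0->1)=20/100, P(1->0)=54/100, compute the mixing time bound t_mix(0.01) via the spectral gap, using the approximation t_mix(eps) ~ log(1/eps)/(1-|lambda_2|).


lambda_2 = |1 - p01 - p10| = |1 - 0.2000 - 0.5400| = 0.2600
t_mix ~ log(1/eps)/(1 - |lambda_2|)
= log(100)/(1 - 0.2600) = 4.6052/0.7400
= 6.2232

6.2232


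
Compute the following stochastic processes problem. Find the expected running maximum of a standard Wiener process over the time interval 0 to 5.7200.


E(max B(s)) = sqrt(2t/pi)
= sqrt(2*5.7200/pi)
= sqrt(3.6415)
= 1.9083

1.9083


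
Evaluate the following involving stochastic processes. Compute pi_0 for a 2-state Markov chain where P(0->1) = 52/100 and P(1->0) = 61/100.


Stationary distribution: pi_0 = p10/(p01+p10), pi_1 = p01/(p01+p10)
p01 = 0.5200, p10 = 0.6100
pi_0 = 0.5398

0.5398


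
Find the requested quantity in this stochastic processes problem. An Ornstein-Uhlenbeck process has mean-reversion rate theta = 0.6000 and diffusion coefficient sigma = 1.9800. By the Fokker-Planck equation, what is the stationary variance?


Stationary variance = sigma^2 / (2*theta)
= 1.9800^2 / (2*0.6000)
= 3.9204 / 1.2000
= 3.2670

3.2670


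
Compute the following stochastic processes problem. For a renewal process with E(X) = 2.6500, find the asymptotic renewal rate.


Long-run renewal rate = 1/E(X)
= 1/2.6500
= 0.3774

0.3774


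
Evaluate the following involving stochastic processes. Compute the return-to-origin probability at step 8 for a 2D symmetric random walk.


P = C(8,4)^2 / 4^8
= 70^2 / 65536
= 4900 / 65536
= 0.0748

0.0748


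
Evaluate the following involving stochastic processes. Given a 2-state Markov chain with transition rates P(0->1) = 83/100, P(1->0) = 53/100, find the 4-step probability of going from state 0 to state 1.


Computing P^4 by matrix multiplication.
P = [[0.1700, 0.8300], [0.5300, 0.4700]]
After raising P to the power 4:
P^4(0,1) = 0.6000

0.6000


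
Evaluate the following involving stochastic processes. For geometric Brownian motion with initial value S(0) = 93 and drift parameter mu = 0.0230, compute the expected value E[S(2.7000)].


E[S(t)] = S(0) * exp(mu * t)
= 93 * exp(0.0230 * 2.7000)
= 93 * 1.0641
= 98.9584

98.9584


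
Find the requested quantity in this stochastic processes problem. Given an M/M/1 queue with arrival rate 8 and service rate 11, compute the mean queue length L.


rho = 8/11 = 0.7273
L = rho/(1-rho)
= 0.7273/0.2727
= 2.6667

2.6667


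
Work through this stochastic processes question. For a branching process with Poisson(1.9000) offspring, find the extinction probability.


Since mu = 1.9000 > 1, extinction prob q < 1.
Solve s = exp(mu*(s-1)) iteratively.
q = 0.2328

0.2328


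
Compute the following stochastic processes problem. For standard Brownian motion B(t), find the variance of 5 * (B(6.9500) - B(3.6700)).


Var(alpha*(B(t)-B(s))) = alpha^2 * (t-s)
= 5^2 * (6.9500 - 3.6700)
= 25 * 3.2800
= 82.0000

82.0000


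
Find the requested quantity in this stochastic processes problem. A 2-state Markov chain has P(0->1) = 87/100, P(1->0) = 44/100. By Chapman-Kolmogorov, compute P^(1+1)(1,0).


P^2 = P^1 * P^1
Computing via matrix multiplication of the transition matrix.
Entry (1,0) of P^2 = 0.3036

0.3036


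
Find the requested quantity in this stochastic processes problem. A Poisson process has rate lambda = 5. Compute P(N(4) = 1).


P(N(t)=k) = (lambda*t)^k * exp(-lambda*t) / k!
lambda*t = 20
= 20^1 * exp(-20) / 1!
= 20 * 2.0612e-09 / 1
= 4.1223e-08

4.1223e-08


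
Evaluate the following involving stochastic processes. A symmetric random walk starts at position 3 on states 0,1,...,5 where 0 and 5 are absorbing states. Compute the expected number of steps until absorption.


For symmetric RW on 0,...,N with absorbing barriers, E(i) = i*(N-i)
E(3) = 3 * 2 = 6

6


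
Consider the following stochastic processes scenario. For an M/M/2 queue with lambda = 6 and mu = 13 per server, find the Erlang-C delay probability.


a = lambda/mu = 0.4615
rho = a/c = 0.2308
Erlang-C formula applied:
C(c,a) = 0.0865

0.0865


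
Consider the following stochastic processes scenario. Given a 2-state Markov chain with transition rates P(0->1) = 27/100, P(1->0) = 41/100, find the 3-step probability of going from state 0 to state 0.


Computing P^3 by matrix multiplication.
P = [[0.7300, 0.2700], [0.4100, 0.5900]]
After raising P to the power 3:
P^3(0,0) = 0.6160

0.6160


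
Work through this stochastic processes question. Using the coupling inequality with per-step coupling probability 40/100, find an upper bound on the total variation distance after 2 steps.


TV distance bound <= (1-delta)^n
= (1 - 0.4000)^2
= 0.6000^2
= 0.3600

0.3600


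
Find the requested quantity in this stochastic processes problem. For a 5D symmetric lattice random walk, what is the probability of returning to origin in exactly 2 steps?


P(return in 2 steps) = P(reverse first step) = 1/(2d)
= 1/10
= 0.1000

0.1000


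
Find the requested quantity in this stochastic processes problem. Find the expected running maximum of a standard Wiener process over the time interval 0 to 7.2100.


E(max B(s)) = sqrt(2t/pi)
= sqrt(2*7.2100/pi)
= sqrt(4.5900)
= 2.1424

2.1424


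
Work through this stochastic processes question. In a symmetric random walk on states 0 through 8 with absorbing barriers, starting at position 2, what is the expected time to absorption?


For symmetric RW on 0,...,N with absorbing barriers, E(i) = i*(N-i)
E(2) = 2 * 6 = 12

12


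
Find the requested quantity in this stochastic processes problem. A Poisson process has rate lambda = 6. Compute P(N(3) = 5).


P(N(t)=k) = (lambda*t)^k * exp(-lambda*t) / k!
lambda*t = 18
= 18^5 * exp(-18) / 5!
= 1889568 * 1.5230e-08 / 120
= 2.3982e-04

2.3982e-04


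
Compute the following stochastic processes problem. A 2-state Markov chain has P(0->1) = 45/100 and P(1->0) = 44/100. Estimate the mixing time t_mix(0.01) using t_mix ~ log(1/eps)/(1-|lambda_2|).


lambda_2 = |1 - p01 - p10| = |1 - 0.4500 - 0.4400| = 0.1100
t_mix ~ log(1/eps)/(1 - |lambda_2|)
= log(100)/(1 - 0.1100) = 4.6052/0.8900
= 5.1743

5.1743


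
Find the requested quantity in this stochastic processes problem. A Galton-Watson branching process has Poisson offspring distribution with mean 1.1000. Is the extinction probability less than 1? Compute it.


Since mu = 1.1000 > 1, extinction prob q < 1.
Solve s = exp(mu*(s-1)) iteratively.
q = 0.8239

0.8239


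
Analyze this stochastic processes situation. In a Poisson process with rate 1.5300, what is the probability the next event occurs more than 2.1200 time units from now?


P(X > t) = exp(-lambda * t)
= exp(-1.5300 * 2.1200)
= exp(-3.2436) = 0.0390

0.0390


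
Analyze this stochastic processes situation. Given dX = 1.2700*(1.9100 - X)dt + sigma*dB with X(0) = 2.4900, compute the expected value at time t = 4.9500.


E[X(t)] = mu + (X(0) - mu)*exp(-theta*t)
= 1.9100 + (2.4900 - 1.9100)*exp(-1.2700*4.9500)
= 1.9100 + 0.5800 * 0.0019
= 1.9111

1.9111


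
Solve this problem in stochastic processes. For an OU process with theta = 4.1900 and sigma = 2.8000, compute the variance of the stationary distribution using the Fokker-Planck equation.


Stationary variance = sigma^2 / (2*theta)
= 2.8000^2 / (2*4.1900)
= 7.8400 / 8.3800
= 0.9356

0.9356


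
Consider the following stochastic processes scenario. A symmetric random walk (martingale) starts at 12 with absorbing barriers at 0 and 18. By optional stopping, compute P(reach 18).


By optional stopping theorem: E(M at tau) = M(0) = 12
P(hit 18)*18 + P(hit 0)*0 = 12
P(hit 18) = (12 - 0)/(18 - 0) = 2/3 = 0.6667

0.6667


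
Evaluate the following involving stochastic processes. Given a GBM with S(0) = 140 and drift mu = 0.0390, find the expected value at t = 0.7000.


E[S(t)] = S(0) * exp(mu * t)
= 140 * exp(0.0390 * 0.7000)
= 140 * 1.0277
= 143.8746

143.8746


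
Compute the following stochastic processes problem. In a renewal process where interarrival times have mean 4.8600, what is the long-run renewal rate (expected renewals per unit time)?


Long-run renewal rate = 1/E(X)
= 1/4.8600
= 0.2058

0.2058


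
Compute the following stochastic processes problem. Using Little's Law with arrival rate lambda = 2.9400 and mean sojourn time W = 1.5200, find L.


Little's Law: L = lambda * W
= 2.9400 * 1.5200
= 4.4688

4.4688


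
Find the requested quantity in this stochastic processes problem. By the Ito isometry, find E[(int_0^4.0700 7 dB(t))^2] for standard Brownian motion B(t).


By Ito isometry: E[(int f dB)^2] = int f^2 dt
= 7^2 * 4.0700
= 49 * 4.0700 = 199.4300

199.4300


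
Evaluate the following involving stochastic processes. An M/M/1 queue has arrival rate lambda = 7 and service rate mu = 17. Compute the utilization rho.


rho = lambda/mu
= 7/17
= 0.4118

0.4118


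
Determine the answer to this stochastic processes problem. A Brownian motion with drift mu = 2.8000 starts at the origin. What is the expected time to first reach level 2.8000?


Expected first passage time = a/mu
= 2.8000/2.8000
= 1.0000

1.0000


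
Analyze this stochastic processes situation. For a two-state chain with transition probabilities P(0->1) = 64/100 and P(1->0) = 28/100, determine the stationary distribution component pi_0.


Stationary distribution: pi_0 = p10/(p01+p10), pi_1 = p01/(p01+p10)
p01 = 0.6400, p10 = 0.2800
pi_0 = 0.3043

0.3043


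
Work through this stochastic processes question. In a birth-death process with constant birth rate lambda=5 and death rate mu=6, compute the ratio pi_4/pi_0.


For birth-death process, pi_n/pi_0 = (lambda/mu)^n
= (5/6)^4
= 0.4823

0.4823


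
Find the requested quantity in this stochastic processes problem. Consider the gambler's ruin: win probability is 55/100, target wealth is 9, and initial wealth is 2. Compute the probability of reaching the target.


Gambler's ruin formula:
r = q/p = 0.4500/0.5500 = 0.8182
P(win) = (1 - r^i)/(1 - r^N)
= (1 - 0.8182^2)/(1 - 0.8182^9)
= 0.3956

0.3956


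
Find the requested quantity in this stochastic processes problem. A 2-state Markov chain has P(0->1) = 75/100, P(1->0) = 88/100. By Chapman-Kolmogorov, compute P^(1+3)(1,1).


P^4 = P^1 * P^3
Computing via matrix multiplication of the transition matrix.
Entry (1,1) of P^4 = 0.5452

0.5452


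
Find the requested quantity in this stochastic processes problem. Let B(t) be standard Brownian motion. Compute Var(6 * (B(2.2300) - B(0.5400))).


Var(alpha*(B(t)-B(s))) = alpha^2 * (t-s)
= 6^2 * (2.2300 - 0.5400)
= 36 * 1.6900
= 60.8400

60.8400


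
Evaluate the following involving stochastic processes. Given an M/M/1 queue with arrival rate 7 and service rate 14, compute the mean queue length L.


rho = 7/14 = 0.5000
L = rho/(1-rho)
= 0.5000/0.5000
= 1.0000

1.0000


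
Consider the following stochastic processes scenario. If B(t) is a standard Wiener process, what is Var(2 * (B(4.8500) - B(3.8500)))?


Var(alpha*(B(t)-B(s))) = alpha^2 * (t-s)
= 2^2 * (4.8500 - 3.8500)
= 4 * 1.0000
= 4.0000

4.0000


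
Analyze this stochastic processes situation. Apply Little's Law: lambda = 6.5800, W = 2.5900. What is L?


Little's Law: L = lambda * W
= 6.5800 * 2.5900
= 17.0422

17.0422


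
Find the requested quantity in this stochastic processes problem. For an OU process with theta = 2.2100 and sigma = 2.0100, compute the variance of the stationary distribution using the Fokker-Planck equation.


Stationary variance = sigma^2 / (2*theta)
= 2.0100^2 / (2*2.2100)
= 4.0401 / 4.4200
= 0.9140

0.9140


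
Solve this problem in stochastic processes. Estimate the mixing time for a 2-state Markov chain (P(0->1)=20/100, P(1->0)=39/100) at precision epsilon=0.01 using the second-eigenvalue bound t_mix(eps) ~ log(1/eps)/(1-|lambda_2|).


lambda_2 = |1 - p01 - p10| = |1 - 0.2000 - 0.3900| = 0.4100
t_mix ~ log(1/eps)/(1 - |lambda_2|)
= log(100)/(1 - 0.4100) = 4.6052/0.5900
= 7.8054

7.8054


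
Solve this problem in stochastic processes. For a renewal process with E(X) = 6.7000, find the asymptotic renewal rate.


Long-run renewal rate = 1/E(X)
= 1/6.7000
= 0.1493

0.1493


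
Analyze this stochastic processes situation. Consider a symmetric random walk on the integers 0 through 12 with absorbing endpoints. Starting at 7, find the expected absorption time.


For symmetric RW on 0,...,N with absorbing barriers, E(i) = i*(N-i)
E(7) = 7 * 5 = 35

35


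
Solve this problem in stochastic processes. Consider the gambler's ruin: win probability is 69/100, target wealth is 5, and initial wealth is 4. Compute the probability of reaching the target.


Gambler's ruin formula:
r = q/p = 0.3100/0.6900 = 0.4493
P(win) = (1 - r^i)/(1 - r^N)
= (1 - 0.4493^4)/(1 - 0.4493^5)
= 0.9771

0.9771


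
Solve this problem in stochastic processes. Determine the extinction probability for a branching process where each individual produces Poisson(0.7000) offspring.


Since mu = 0.7000 <= 1, extinction probability = 1.

1.0000


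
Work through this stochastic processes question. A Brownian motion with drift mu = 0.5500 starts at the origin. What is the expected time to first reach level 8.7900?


Expected first passage time = a/mu
= 8.7900/0.5500
= 15.9818

15.9818


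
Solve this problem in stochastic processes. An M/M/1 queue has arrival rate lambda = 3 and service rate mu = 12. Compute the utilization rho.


rho = lambda/mu
= 3/12
= 0.2500

0.2500


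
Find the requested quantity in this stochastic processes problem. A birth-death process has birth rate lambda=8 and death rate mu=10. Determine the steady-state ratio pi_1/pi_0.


For birth-death process, pi_n/pi_0 = (lambda/mu)^n
= (8/10)^1
= 0.8000

0.8000


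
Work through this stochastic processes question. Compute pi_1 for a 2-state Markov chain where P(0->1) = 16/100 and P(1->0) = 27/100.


Stationary distribution: pi_0 = p10/(p01+p10), pi_1 = p01/(p01+p10)
p01 = 0.1600, p10 = 0.2700
pi_1 = 0.3721

0.3721


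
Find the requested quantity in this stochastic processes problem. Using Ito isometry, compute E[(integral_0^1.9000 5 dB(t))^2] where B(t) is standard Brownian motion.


By Ito isometry: E[(int f dB)^2] = int f^2 dt
= 5^2 * 1.9000
= 25 * 1.9000 = 47.5000

47.5000


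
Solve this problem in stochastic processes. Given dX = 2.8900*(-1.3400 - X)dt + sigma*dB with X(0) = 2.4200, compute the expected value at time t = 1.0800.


E[X(t)] = mu + (X(0) - mu)*exp(-theta*t)
= -1.3400 + (2.4200 - -1.3400)*exp(-2.8900*1.0800)
= -1.3400 + 3.7600 * 0.0441
= -1.1742

-1.1742


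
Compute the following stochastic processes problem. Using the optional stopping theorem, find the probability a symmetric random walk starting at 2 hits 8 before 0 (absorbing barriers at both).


By optional stopping theorem: E(M at tau) = M(0) = 2
P(hit 8)*8 + P(hit 0)*0 = 2
P(hit 8) = (2 - 0)/(8 - 0) = 1/4 = 0.2500

0.2500


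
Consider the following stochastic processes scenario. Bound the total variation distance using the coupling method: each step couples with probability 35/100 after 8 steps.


TV distance bound <= (1-delta)^n
= (1 - 0.3500)^8
= 0.6500^8
= 0.0319

0.0319


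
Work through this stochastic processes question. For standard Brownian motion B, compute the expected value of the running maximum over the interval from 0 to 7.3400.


E(max B(s)) = sqrt(2t/pi)
= sqrt(2*7.3400/pi)
= sqrt(4.6728)
= 2.1617

2.1617


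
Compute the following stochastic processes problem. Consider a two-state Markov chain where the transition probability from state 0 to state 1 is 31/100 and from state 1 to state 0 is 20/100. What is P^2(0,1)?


Computing P^2 by matrix multiplication.
P = [[0.6900, 0.3100], [0.2000, 0.8000]]
After raising P to the power 2:
P^2(0,1) = 0.4619

0.4619


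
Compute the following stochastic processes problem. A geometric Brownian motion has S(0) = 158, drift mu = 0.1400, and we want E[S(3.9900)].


E[S(t)] = S(0) * exp(mu * t)
= 158 * exp(0.1400 * 3.9900)
= 158 * 1.7482
= 276.2193

276.2193


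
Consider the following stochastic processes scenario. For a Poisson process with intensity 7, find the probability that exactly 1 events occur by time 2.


P(N(t)=k) = (lambda*t)^k * exp(-lambda*t) / k!
lambda*t = 14
= 14^1 * exp(-14) / 1!
= 14 * 8.3153e-07 / 1
= 1.1641e-05

1.1641e-05


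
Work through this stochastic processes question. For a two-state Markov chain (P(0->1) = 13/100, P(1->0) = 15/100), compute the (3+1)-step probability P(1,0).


P^4 = P^3 * P^1
Computing via matrix multiplication of the transition matrix.
Entry (1,0) of P^4 = 0.3917

0.3917


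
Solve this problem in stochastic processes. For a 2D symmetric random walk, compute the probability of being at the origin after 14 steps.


P = C(14,7)^2 / 4^14
= 3432^2 / 268435456
= 11778624 / 268435456
= 0.0439

0.0439


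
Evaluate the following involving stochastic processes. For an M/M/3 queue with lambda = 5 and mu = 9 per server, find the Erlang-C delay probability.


a = lambda/mu = 0.5556
rho = a/c = 0.1852
Erlang-C formula applied:
C(c,a) = 0.0201

0.0201


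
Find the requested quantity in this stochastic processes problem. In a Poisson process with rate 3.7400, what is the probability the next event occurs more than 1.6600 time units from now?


P(X > t) = exp(-lambda * t)
= exp(-3.7400 * 1.6600)
= exp(-6.2084) = 0.0020

0.0020


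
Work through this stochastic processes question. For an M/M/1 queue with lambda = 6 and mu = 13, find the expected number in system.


rho = 6/13 = 0.4615
L = rho/(1-rho)
= 0.4615/0.5385
= 0.8571

0.8571


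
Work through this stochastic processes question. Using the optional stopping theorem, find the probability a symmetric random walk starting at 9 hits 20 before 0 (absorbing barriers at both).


By optional stopping theorem: E(M at tau) = M(0) = 9
P(hit 20)*20 + P(hit 0)*0 = 9
P(hit 20) = (9 - 0)/(20 - 0) = 9/20 = 0.4500

0.4500


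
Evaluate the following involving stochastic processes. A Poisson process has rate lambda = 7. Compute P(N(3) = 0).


P(N(t)=k) = (lambda*t)^k * exp(-lambda*t) / k!
lambda*t = 21
= 21^0 * exp(-21) / 0!
= 1 * 7.5826e-10 / 1
= 7.5826e-10

7.5826e-10


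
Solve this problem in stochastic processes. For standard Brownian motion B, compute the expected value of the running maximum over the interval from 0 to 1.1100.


E(max B(s)) = sqrt(2t/pi)
= sqrt(2*1.1100/pi)
= sqrt(0.7066)
= 0.8406

0.8406


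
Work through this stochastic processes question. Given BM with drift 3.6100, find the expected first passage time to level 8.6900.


Expected first passage time = a/mu
= 8.6900/3.6100
= 2.4072

2.4072


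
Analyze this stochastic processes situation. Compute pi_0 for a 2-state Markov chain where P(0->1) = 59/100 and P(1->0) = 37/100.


Stationary distribution: pi_0 = p10/(p01+p10), pi_1 = p01/(p01+p10)
p01 = 0.5900, p10 = 0.3700
pi_0 = 0.3854

0.3854


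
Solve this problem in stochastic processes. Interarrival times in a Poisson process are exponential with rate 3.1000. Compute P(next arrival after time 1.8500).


P(X > t) = exp(-lambda * t)
= exp(-3.1000 * 1.8500)
= exp(-5.7350) = 0.0032

0.0032


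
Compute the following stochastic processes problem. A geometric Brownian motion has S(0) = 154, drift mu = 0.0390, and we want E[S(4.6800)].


E[S(t)] = S(0) * exp(mu * t)
= 154 * exp(0.0390 * 4.6800)
= 154 * 1.2002
= 184.8367

184.8367


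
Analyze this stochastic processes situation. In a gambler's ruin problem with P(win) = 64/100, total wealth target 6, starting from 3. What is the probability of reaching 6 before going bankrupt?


Gambler's ruin formula:
r = q/p = 0.3600/0.6400 = 0.5625
P(win) = (1 - r^i)/(1 - r^N)
= (1 - 0.5625^3)/(1 - 0.5625^6)
= 0.8489

0.8489


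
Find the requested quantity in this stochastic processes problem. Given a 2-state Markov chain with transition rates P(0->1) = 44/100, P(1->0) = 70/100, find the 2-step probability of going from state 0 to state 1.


Computing P^2 by matrix multiplication.
P = [[0.5600, 0.4400], [0.7000, 0.3000]]
After raising P to the power 2:
P^2(0,1) = 0.3784

0.3784


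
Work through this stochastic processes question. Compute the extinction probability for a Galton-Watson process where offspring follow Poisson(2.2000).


Since mu = 2.2000 > 1, extinction prob q < 1.
Solve s = exp(mu*(s-1)) iteratively.
q = 0.1563

0.1563


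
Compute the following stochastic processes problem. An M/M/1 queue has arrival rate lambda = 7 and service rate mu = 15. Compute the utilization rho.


rho = lambda/mu
= 7/15
= 0.4667

0.4667


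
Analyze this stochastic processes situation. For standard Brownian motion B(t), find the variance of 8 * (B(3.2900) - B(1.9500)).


Var(alpha*(B(t)-B(s))) = alpha^2 * (t-s)
= 8^2 * (3.2900 - 1.9500)
= 64 * 1.3400
= 85.7600

85.7600


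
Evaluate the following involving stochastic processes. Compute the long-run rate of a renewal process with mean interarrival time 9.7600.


Long-run renewal rate = 1/E(X)
= 1/9.7600
= 0.1025

0.1025


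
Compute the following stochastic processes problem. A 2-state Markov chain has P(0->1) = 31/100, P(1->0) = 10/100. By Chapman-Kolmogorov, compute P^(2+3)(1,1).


P^5 = P^2 * P^3
Computing via matrix multiplication of the transition matrix.
Entry (1,1) of P^5 = 0.7735

0.7735


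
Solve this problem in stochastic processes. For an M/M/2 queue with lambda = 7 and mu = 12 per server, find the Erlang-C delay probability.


a = lambda/mu = 0.5833
rho = a/c = 0.2917
Erlang-C formula applied:
C(c,a) = 0.1317

0.1317


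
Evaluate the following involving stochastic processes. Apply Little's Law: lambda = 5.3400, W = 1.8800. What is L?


Little's Law: L = lambda * W
= 5.3400 * 1.8800
= 10.0392

10.0392


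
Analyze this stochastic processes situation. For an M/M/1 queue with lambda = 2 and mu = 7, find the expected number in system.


rho = 2/7 = 0.2857
L = rho/(1-rho)
= 0.2857/0.7143
= 0.4000

0.4000


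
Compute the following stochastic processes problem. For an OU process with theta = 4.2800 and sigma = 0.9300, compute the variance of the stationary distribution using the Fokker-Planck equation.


Stationary variance = sigma^2 / (2*theta)
= 0.9300^2 / (2*4.2800)
= 0.8649 / 8.5600
= 0.1010

0.1010


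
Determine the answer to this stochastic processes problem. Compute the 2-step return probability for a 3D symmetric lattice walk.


P(return in 2 steps) = P(reverse first step) = 1/(2d)
= 1/6
= 0.1667

0.1667


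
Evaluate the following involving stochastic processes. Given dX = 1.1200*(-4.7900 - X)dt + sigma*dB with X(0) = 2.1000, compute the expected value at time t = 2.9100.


E[X(t)] = mu + (X(0) - mu)*exp(-theta*t)
= -4.7900 + (2.1000 - -4.7900)*exp(-1.1200*2.9100)
= -4.7900 + 6.8900 * 0.0384
= -4.5253

-4.5253


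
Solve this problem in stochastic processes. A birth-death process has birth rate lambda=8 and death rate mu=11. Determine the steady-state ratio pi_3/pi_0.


For birth-death process, pi_n/pi_0 = (lambda/mu)^n
= (8/11)^3
= 0.3847

0.3847


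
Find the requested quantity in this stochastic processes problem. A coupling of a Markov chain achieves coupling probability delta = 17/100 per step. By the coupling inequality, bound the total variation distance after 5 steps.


TV distance bound <= (1-delta)^n
= (1 - 0.1700)^5
= 0.8300^5
= 0.3939

0.3939


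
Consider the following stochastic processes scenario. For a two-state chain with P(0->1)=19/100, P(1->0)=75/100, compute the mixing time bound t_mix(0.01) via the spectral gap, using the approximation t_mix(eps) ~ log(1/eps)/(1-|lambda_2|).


lambda_2 = |1 - p01 - p10| = |1 - 0.1900 - 0.7500| = 0.0600
t_mix ~ log(1/eps)/(1 - |lambda_2|)
= log(100)/(1 - 0.0600) = 4.6052/0.9400
= 4.8991

4.8991


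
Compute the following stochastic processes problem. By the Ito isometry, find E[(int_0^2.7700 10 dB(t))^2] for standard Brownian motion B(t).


By Ito isometry: E[(int f dB)^2] = int f^2 dt
= 10^2 * 2.7700
= 100 * 2.7700 = 277.0000

277.0000


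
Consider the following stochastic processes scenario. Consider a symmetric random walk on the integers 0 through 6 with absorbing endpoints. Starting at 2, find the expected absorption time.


For symmetric RW on 0,...,N with absorbing barriers, E(i) = i*(N-i)
E(2) = 2 * 4 = 8

8


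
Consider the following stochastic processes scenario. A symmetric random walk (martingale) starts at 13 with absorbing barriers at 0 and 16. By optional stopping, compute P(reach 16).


By optional stopping theorem: E(M at tau) = M(0) = 13
P(hit 16)*16 + P(hit 0)*0 = 13
P(hit 16) = (13 - 0)/(16 - 0) = 13/16 = 0.8125

0.8125


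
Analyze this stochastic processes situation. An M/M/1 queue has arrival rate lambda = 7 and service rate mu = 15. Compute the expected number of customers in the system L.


rho = 7/15 = 0.4667
L = rho/(1-rho)
= 0.4667/0.5333
= 0.8750

0.8750


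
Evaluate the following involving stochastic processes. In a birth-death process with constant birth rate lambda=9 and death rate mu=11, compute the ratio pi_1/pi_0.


For birth-death process, pi_n/pi_0 = (lambda/mu)^n
= (9/11)^1
= 0.8182

0.8182


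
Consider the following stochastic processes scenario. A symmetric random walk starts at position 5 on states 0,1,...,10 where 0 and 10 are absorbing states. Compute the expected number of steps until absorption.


For symmetric RW on 0,...,N with absorbing barriers, E(i) = i*(N-i)
E(5) = 5 * 5 = 25

25


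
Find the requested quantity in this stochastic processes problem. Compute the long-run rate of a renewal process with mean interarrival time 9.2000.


Long-run renewal rate = 1/E(X)
= 1/9.2000
= 0.1087

0.1087


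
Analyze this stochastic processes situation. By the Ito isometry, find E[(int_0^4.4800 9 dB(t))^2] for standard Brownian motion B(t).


By Ito isometry: E[(int f dB)^2] = int f^2 dt
= 9^2 * 4.4800
= 81 * 4.4800 = 362.8800

362.8800


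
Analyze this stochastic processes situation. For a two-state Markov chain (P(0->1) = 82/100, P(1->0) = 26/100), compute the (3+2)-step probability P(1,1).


P^5 = P^3 * P^2
Computing via matrix multiplication of the transition matrix.
Entry (1,1) of P^5 = 0.7593

0.7593


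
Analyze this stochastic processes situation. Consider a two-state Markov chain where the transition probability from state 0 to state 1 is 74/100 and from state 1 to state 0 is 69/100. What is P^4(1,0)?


Computing P^4 by matrix multiplication.
P = [[0.2600, 0.7400], [0.6900, 0.3100]]
After raising P to the power 4:
P^4(1,0) = 0.4660

0.4660


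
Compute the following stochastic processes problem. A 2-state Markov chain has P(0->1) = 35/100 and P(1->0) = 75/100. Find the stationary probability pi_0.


Stationary distribution: pi_0 = p10/(p01+p10), pi_1 = p01/(p01+p10)
p01 = 0.3500, p10 = 0.7500
pi_0 = 0.6818

0.6818


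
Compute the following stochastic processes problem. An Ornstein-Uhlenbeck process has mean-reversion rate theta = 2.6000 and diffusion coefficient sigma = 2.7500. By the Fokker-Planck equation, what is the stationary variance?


Stationary variance = sigma^2 / (2*theta)
= 2.7500^2 / (2*2.6000)
= 7.5625 / 5.2000
= 1.4543

1.4543


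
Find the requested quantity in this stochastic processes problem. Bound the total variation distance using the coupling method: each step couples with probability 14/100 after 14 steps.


TV distance bound <= (1-delta)^n
= (1 - 0.1400)^14
= 0.8600^14
= 0.1211

0.1211


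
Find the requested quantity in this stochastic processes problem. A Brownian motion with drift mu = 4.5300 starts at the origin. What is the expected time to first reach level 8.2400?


Expected first passage time = a/mu
= 8.2400/4.5300
= 1.8190

1.8190


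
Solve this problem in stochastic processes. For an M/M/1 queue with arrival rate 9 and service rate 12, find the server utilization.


rho = lambda/mu
= 9/12
= 0.7500

0.7500


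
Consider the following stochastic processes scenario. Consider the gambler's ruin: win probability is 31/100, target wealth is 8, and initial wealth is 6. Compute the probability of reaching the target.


Gambler's ruin formula:
r = q/p = 0.6900/0.3100 = 2.2258
P(win) = (1 - r^i)/(1 - r^N)
= (1 - 2.2258^6)/(1 - 2.2258^8)
= 0.2005

0.2005


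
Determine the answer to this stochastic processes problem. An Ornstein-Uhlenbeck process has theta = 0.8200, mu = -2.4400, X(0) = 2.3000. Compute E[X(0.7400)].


E[X(t)] = mu + (X(0) - mu)*exp(-theta*t)
= -2.4400 + (2.3000 - -2.4400)*exp(-0.8200*0.7400)
= -2.4400 + 4.7400 * 0.5451
= 0.1437

0.1437
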